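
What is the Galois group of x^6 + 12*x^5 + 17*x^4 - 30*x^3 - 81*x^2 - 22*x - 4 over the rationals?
The polynomial f is an irreducible sextic over Q, so G = Gal(f/Q) is one of the 16 transitive subgroups 6T1, ..., 6T16 of S_6. The discriminant of f is 1293145189867584 = 35960328^2, a perfect square, so G is contained in A_6. The transitive groups of degree 6 contained in A_6 are: A_4 (6T4, order 12), S_4 (6T7, order 24), (C_3 x C_3) : C_4 (6T10, order 36), PSL(2,5) (6T12, order 60), A_6 (6T15, order 360). By Dedekind's theorem, for a prime p not dividing disc(f) the degrees of the irreducible factors of f mod p form the cycle type of an element of G. Factoring f modulo the 79 such primes p <= 421 (skipping 2, 3, 229, which divide the discriminant), each new pattern first appears at: mod 5: f = (x^3 + x + 4)(x^3 + 2x^2 + x + 4), pattern 3+3; mod 7: f = (x^2 + 3x + 6)(x^4 + 2x^3 + 5x^2 + 6x + 4), pattern 4+2; mod 23: f = (x + 2)(x + 3)(x^2 + 10x + 8)(x^2 + 20x + 21), pattern 2+2+1+1; mod 193: f = (x + 12)(x + 22)(x + 40)(x + 76)(x + 85)(x + 163), pattern 1+1+1+1+1+1. No other pattern occurs in this range, so the set of observed cycle types is {3+3, 4+2, 2+2+1+1, 1+1+1+1+1+1}. The candidates containing elements of all these cycle types are S_4 (6T7) of order 24, (C_3 x C_3) : C_4 (6T10) of order 36, A_6 (6T15) of order 360; the others are excluded. The observed types are precisely the cycle types that occur in S_4 (6T7). Each of the other remaining candidates has further cycle types, and by the Chebotarev density theorem the matching factorization patterns would occur for a proportion of primes equal to their share of the group: (C_3 x C_3) : C_4 (6T10) additionally contains elements of type 3+1+1+1 (4 of its 36 elements, about 11% of primes); A_6 (6T15) additionally contains elements of type 5+1, 3+1+1+1 (184 of its 360 elements, about 51% of primes). None of the 79 primes tested shows any such pattern (for each of these groups the chance of that is below 10^-4), which rules them out. Hence G = S_4 (6T7), of order 24.

S_4 (also written S4+)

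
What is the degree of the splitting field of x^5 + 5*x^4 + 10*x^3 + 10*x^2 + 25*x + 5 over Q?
The degree of the splitting field over Q equals the order of the Galois group, so first determine the group. The polynomial f is an irreducible quintic over Q, so G = Gal(f/Q) is a transitive subgroup of S_5: one of C_5 (5T1, order 5), D_5 (5T2, order 10), F_20 (5T3, order 20), A_5 (5T4, order 60) or S_5 (5T5, order 120). The discriminant of f is 1024000000 = 32000^2, a perfect square, so G is contained in A_5. The transitive groups of degree 5 contained in A_5 are: C_5 (5T1, order 5), D_5 (5T2, order 10), A_5 (5T4, order 60). By Dedekind's theorem, for a prime p not dividing disc(f) the degrees of the irreducible factors of f mod p form the cycle type of an element of G. Factoring f modulo the 2 such primes p <= 7 (skipping 2, 5, which divide the discriminant), each new pattern first appears at: mod 3: f = (x^5 + 2x^4 + x^3 + x^2 + x + 2), pattern 5; mod 7: f = (x + 5)(x + 6)(x^3 + x^2 + 4x + 6), pattern 3+1+1. No other pattern occurs in this range, so the set of observed cycle types is {5, 3+1+1}. Among the candidates above, the only group containing elements of all these cycle types is A_5 (5T4) — each of C_5 (5T1), D_5 (5T2) lacks at least one of them. Hence G = A_5 (5T4), of order 60. The Galois group A_5 (5T4) has order 60, so the splitting field has degree 60 over Q.

60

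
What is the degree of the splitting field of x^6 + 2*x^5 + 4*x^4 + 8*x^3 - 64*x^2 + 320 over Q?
The degree of the splitting field over Q equals the order of the Galois group, so first determine the group. The polynomial f is an irreducible sextic over Q, so G = Gal(f/Q) is one of the 16 transitive subgroups 6T1, ..., 6T16 of S_6. The discriminant of f is 564385546240000 = 23756800^2, a perfect square, so G is contained in A_6. The transitive groups of degree 6 contained in A_6 are: A_4 (6T4, order 12), S_4 (6T7, order 24), (C_3 x C_3) : C_4 (6T10, order 36), PSL(2,5) (6T12, order 60), A_6 (6T15, order 360). By Dedekind's theorem, for a prime p not dividing disc(f) the degrees of the irreducible factors of f mod p form the cycle type of an element of G. Factoring f modulo the 19 such primes p <= 79 (skipping 2, 5, 29, which divide the discriminant), each new pattern first appears at: mod 3: f = (x^2 + 1)(x^4 + 2x^3 + 2), pattern 4+2; mod 11: f = (x^3 + 5x^2 + 9x + 3)(x^3 + 8x^2 + 10x + 4), pattern 3+3; mod 19: f = (x + 3)(x + 5)(x^2 + 5x + 15)(x^2 + 8x + 1), pattern 2+2+1+1; mod 61: f = (x + 9)(x + 23)(x + 56)(x^3 + 36x^2 + 22x + 38), pattern 3+1+1+1. No other pattern occurs in this range, so the set of observed cycle types is {4+2, 3+3, 2+2+1+1, 3+1+1+1}. The candidates containing elements of all these cycle types are (C_3 x C_3) : C_4 (6T10) of order 36, A_6 (6T15) of order 360; the others are excluded. The observed types are precisely the cycle types that occur in (C_3 x C_3) : C_4 (6T10) (apart from the identity). Each of the other remaining candidates has further cycle types, and by the Chebotarev density theorem the matching factorization patterns would occur for a proportion of primes equal to their share of the group: A_6 (6T15) additionally contains elements of type 5+1 (144 of its 360 elements, about 40% of primes). None of the 19 primes tested shows any such pattern (for each of these groups the chance of that is below 10^-4), which rules them out. Hence G = (C_3 x C_3) : C_4 (6T10), of order 36. The Galois group (C_3 x C_3) : C_4 (6T10) has order 36, so the splitting field has degree 36 over Q.

36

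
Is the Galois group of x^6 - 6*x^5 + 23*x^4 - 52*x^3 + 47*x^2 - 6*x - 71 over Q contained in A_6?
The polynomial is irreducible of degree 6 over Q. Its discriminant is 164995463643136 = 12845056^2, a perfect square. A Galois group lies in the alternating group exactly when the discriminant is a square in Q, so the Galois group (A_4) is contained in A_6.

Yes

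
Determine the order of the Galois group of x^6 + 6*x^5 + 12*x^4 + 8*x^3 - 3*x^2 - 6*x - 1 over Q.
The degree of the splitting field over Q equals the order of the Galois group, so first determine the group. The polynomial f is an irreducible sextic over Q, so G = Gal(f/Q) is one of the 16 transitive subgroups 6T1, ..., 6T16 of S_6. The discriminant of f is -419904, which is not a perfect square, so G is not contained in A_6. The transitive groups of degree 6 not contained in A_6 are: C_6 (6T1, order 6), S_3 (6T2, order 6), D_6 (6T3, order 12), C_3 x S_3 (6T5, order 18), A_4 x C_2 (6T6, order 24), S_4 (6T8, order 24), S_3 x S_3 (6T9, order 36), S_4 x C_2 (6T11, order 48), (S_3 x S_3) : C_2 (6T13, order 72), PGL(2,5) (6T14, order 120), S_6 (6T16, order 720). By Dedekind's theorem, for a prime p not dividing disc(f) the degrees of the irreducible factors of f mod p form the cycle type of an element of G. Factoring f modulo the 33 such primes p <= 149 (skipping 2, 3, which divide the discriminant), each new pattern first appears at: mod 5: f = (x^3 + 2x^2 + 1)(x^3 + 4x^2 + 4x + 4), pattern 3+3; mod 7: f = (x^6 + 6x^5 + 5x^4 + x^3 + 4x^2 + x + 6), pattern 6; mod 17: f = (x + 3)(x + 16)(x^2 + 2x + 7)(x^2 + 2x + 13), pattern 2+2+1+1; mod 19: f = (x + 7)(x + 8)(x + 13)(x + 14)(x^2 + 2x + 7), pattern 2+1+1+1+1; mod 71: f = (x^2 + 2x + 41)(x^2 + 2x + 46)(x^2 + 2x + 55), pattern 2+2+2. No other pattern occurs in this range, so the set of observed cycle types is {3+3, 6, 2+2+1+1, 2+1+1+1+1, 2+2+2}. The candidates containing elements of all these cycle types are A_4 x C_2 (6T6) of order 24, S_4 x C_2 (6T11) of order 48, (S_3 x S_3) : C_2 (6T13) of order 72, S_6 (6T16) of order 720; the others are excluded. The observed types are precisely the cycle types that occur in A_4 x C_2 (6T6) (apart from the identity). Each of the other remaining candidates has further cycle types, and by the Chebotarev density theorem the matching factorization patterns would occur for a proportion of primes equal to their share of the group: S_4 x C_2 (6T11) additionally contains elements of type 4+2, 4+1+1 (12 of its 48 elements, about 25% of primes); (S_3 x S_3) : C_2 (6T13) additionally contains elements of type 4+2, 3+2+1, 3+1+1+1 (34 of its 72 elements, about 47% of primes); S_6 (6T16) additionally contains elements of type 5+1, 4+2, 4+1+1, 3+2+1, 3+1+1+1 (484 of its 720 elements, about 67% of primes). None of the 33 primes tested shows any such pattern (for each of these groups the chance of that is below 10^-4), which rules them out. Hence G = A_4 x C_2 (6T6), of order 24. The Galois group A_4 x C_2 (6T6) has order 24, so the splitting field has degree 24 over Q.

24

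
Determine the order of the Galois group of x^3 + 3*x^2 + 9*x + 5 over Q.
6

The degree of the splitting field over Q equals the order of the Galois group, so first determine the group. The polynomial is an irreducible cubic over Q and its discriminant is -972, which is not a perfect square. For an irreducible cubic, a non-square discriminant gives Galois group S_3. The Galois group S_3 (3T2) has order 6, so the splitting field has degree 6 over Q.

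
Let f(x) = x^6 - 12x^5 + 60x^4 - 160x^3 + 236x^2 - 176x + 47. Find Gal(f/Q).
The polynomial f is an irreducible sextic over Q, so G = Gal(f/Q) is one of the 16 transitive subgroups 6T1, ..., 6T16 of S_6. The discriminant of f is 3356224 = 1832^2, a perfect square, so G is contained in A_6. The transitive groups of degree 6 contained in A_6 are: A_4 (6T4, order 12), S_4 (6T7, order 24), (C_3 x C_3) : C_4 (6T10, order 36), PSL(2,5) (6T12, order 60), A_6 (6T15, order 360). By Dedekind's theorem, for a prime p not dividing disc(f) the degrees of the irreducible factors of f mod p form the cycle type of an element of G. Factoring f modulo the 79 such primes p <= 419 (skipping 2, 229, which divide the discriminant), each new pattern first appears at: mod 3: f = (x^3 + x^2 + x + 2)(x^3 + 2x^2 + 1), pattern 3+3; mod 7: f = (x^2 + 3x + 1)(x^4 + 6x^3 + 6x^2 + 5x + 5), pattern 4+2; mod 23: f = (x + 7)(x + 12)(x^2 + 18x + 1)(x^2 + 20x + 20), pattern 2+2+1+1; mod 193: f = (x + 85)(x + 88)(x + 91)(x + 98)(x + 101)(x + 104), pattern 1+1+1+1+1+1. No other pattern occurs in this range, so the set of observed cycle types is {3+3, 4+2, 2+2+1+1, 1+1+1+1+1+1}. The candidates containing elements of all these cycle types are S_4 (6T7) of order 24, (C_3 x C_3) : C_4 (6T10) of order 36, A_6 (6T15) of order 360; the others are excluded. The observed types are precisely the cycle types that occur in S_4 (6T7). Each of the other remaining candidates has further cycle types, and by the Chebotarev density theorem the matching factorization patterns would occur for a proportion of primes equal to their share of the group: (C_3 x C_3) : C_4 (6T10) additionally contains elements of type 3+1+1+1 (4 of its 36 elements, about 11% of primes); A_6 (6T15) additionally contains elements of type 5+1, 3+1+1+1 (184 of its 360 elements, about 51% of primes). None of the 79 primes tested shows any such pattern (for each of these groups the chance of that is below 10^-4), which rules them out. Hence G = S_4 (6T7), of order 24.

6T7: S_4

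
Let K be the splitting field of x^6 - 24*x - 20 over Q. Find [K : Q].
360

The degree of the splitting field over Q equals the order of the Galois group, so first determine the group. The polynomial f is an irreducible sextic over Q, so G = Gal(f/Q) is one of the 16 transitive subgroups 6T1, ..., 6T16 of S_6. The discriminant of f is 746496000000 = 864000^2, a perfect square, so G is contained in A_6. The transitive groups of degree 6 contained in A_6 are: A_4 (6T4, order 12), S_4 (6T7, order 24), (C_3 x C_3) : C_4 (6T10, order 36), PSL(2,5) (6T12, order 60), A_6 (6T15, order 360). By Dedekind's theorem, for a prime p not dividing disc(f) the degrees of the irreducible factors of f mod p form the cycle type of an element of G. Factoring f modulo the 6 such primes p <= 23 (skipping 2, 3, 5, which divide the discriminant), each new pattern first appears at: mod 7: f = (x + 4)(x^5 + 3x^4 + 2x^3 + 6x^2 + 4x + 2), pattern 5+1; mod 23: f = (x + 2)(x + 11)(x + 16)(x^3 + 17x^2 + 13x + 7), pattern 3+1+1+1. No other pattern occurs in this range, so the set of observed cycle types is {5+1, 3+1+1+1}. Among the candidates above, the only group containing elements of all these cycle types is A_6 (6T15) — each of A_4 (6T4), S_4 (6T7), (C_3 x C_3) : C_4 (6T10), PSL(2,5) (6T12) lacks at least one of them. Hence G = A_6 (6T15), of order 360. The Galois group A_6 (6T15) has order 360, so the splitting field has degree 360 over Q.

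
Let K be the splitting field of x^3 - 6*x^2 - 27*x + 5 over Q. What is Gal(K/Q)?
C_3 (order 3)

The polynomial is an irreducible cubic over Q and its discriminant is 123201 = 351^2, a perfect square. For an irreducible cubic, a square discriminant forces the Galois group to be A_3, the cyclic group of order 3.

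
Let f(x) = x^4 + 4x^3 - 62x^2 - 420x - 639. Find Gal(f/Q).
D_4 (also written D4)

The polynomial is an irreducible quartic over Q and its discriminant is -1528823808, which is not a perfect square, so the Galois group is not contained in A_4. The resolvent cubic y^3 + 62*y^2 + 876*y - 7704 has exactly one rational root, so the Galois group is C_4 or D_4. The quartic remains irreducible over Q(sqrt(disc)), so the group is D_4.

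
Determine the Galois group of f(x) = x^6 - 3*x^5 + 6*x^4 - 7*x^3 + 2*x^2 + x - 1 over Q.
S_4 (order 24)

The polynomial f is an irreducible sextic over Q, so G = Gal(f/Q) is one of the 16 transitive subgroups 6T1, ..., 6T16 of S_6. The discriminant of f is 810448, which is not a perfect square, so G is not contained in A_6. The transitive groups of degree 6 not contained in A_6 are: C_6 (6T1, order 6), S_3 (6T2, order 6), D_6 (6T3, order 12), C_3 x S_3 (6T5, order 18), A_4 x C_2 (6T6, order 24), S_4 (6T8, order 24), S_3 x S_3 (6T9, order 36), S_4 x C_2 (6T11, order 48), (S_3 x S_3) : C_2 (6T13, order 72), PGL(2,5) (6T14, order 120), S_6 (6T16, order 720). By Dedekind's theorem, for a prime p not dividing disc(f) the degrees of the irreducible factors of f mod p form the cycle type of an element of G. Factoring f modulo the 22 such primes p <= 89 (skipping 2, 37, which divide the discriminant), each new pattern first appears at: mod 3: f = (x^3 + x^2 + x + 2)(x^3 + 2x^2 + 1), pattern 3+3; mod 5: f = (x^2 + 3)(x^2 + 3x + 4)(x^2 + 4x + 2), pattern 2+2+2; mod 17: f = (x + 1)(x + 15)(x^4 + 15x^3 + 6x^2 + 12x + 9), pattern 4+1+1; mod 67: f = (x + 4)(x + 62)(x^2 + 66x + 40)(x^2 + 66x + 50), pattern 2+2+1+1. No other pattern occurs in this range, so the set of observed cycle types is {3+3, 2+2+2, 4+1+1, 2+2+1+1}. The candidates containing elements of all these cycle types are S_4 (6T8) of order 24, S_4 x C_2 (6T11) of order 48, PGL(2,5) (6T14) of order 120, S_6 (6T16) of order 720; the others are excluded. The observed types are precisely the cycle types that occur in S_4 (6T8) (apart from the identity). Each of the other remaining candidates has further cycle types, and by the Chebotarev density theorem the matching factorization patterns would occur for a proportion of primes equal to their share of the group: S_4 x C_2 (6T11) additionally contains elements of type 6, 4+2, 2+1+1+1+1 (17 of its 48 elements, about 35% of primes); PGL(2,5) (6T14) additionally contains elements of type 6, 5+1 (44 of its 120 elements, about 37% of primes); S_6 (6T16) additionally contains elements of type 6, 5+1, 4+2, 3+2+1, 3+1+1+1, 2+1+1+1+1 (529 of its 720 elements, about 73% of primes). None of the 22 primes tested shows any such pattern (for each of these groups the chance of that is below 10^-4), which rules them out. Hence G = S_4 (6T8), of order 24.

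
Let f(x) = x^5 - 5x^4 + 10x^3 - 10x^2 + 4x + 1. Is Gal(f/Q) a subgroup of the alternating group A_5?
No

The polynomial is irreducible of degree 5 over Q. Its discriminant is 2869, which is not a perfect square. A Galois group lies in the alternating group exactly when the discriminant is a square in Q, so the Galois group (S_5) is not contained in A_5.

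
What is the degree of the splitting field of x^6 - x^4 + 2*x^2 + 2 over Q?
The degree of the splitting field over Q equals the order of the Galois group, so first determine the group. The polynomial f is an irreducible sextic over Q, so G = Gal(f/Q) is one of the 16 transitive subgroups 6T1, ..., 6T16 of S_6. The discriminant of f is -5120000, which is not a perfect square, so G is not contained in A_6. The transitive groups of degree 6 not contained in A_6 are: C_6 (6T1, order 6), S_3 (6T2, order 6), D_6 (6T3, order 12), C_3 x S_3 (6T5, order 18), A_4 x C_2 (6T6, order 24), S_4 (6T8, order 24), S_3 x S_3 (6T9, order 36), S_4 x C_2 (6T11, order 48), (S_3 x S_3) : C_2 (6T13, order 72), PGL(2,5) (6T14, order 120), S_6 (6T16, order 720). By Dedekind's theorem, for a prime p not dividing disc(f) the degrees of the irreducible factors of f mod p form the cycle type of an element of G. Factoring f modulo the 22 such primes p <= 89 (skipping 2, 5, which divide the discriminant), each new pattern first appears at: mod 3: f = (x^3 + x^2 + 2)(x^3 + 2x^2 + 1), pattern 3+3; mod 7: f = (x^2 + 2)(x^2 + x + 6)(x^2 + 6x + 6), pattern 2+2+2; mod 13: f = (x + 4)(x + 9)(x^4 + 2x^2 + 8), pattern 4+1+1; mod 43: f = (x + 12)(x + 31)(x^2 + 4)(x^2 + 10), pattern 2+2+1+1. No other pattern occurs in this range, so the set of observed cycle types is {3+3, 2+2+2, 4+1+1, 2+2+1+1}. The candidates containing elements of all these cycle types are S_4 (6T8) of order 24, S_4 x C_2 (6T11) of order 48, PGL(2,5) (6T14) of order 120, S_6 (6T16) of order 720; the others are excluded. The observed types are precisely the cycle types that occur in S_4 (6T8) (apart from the identity). Each of the other remaining candidates has further cycle types, and by the Chebotarev density theorem the matching factorization patterns would occur for a proportion of primes equal to their share of the group: S_4 x C_2 (6T11) additionally contains elements of type 6, 4+2, 2+1+1+1+1 (17 of its 48 elements, about 35% of primes); PGL(2,5) (6T14) additionally contains elements of type 6, 5+1 (44 of its 120 elements, about 37% of primes); S_6 (6T16) additionally contains elements of type 6, 5+1, 4+2, 3+2+1, 3+1+1+1, 2+1+1+1+1 (529 of its 720 elements, about 73% of primes). None of the 22 primes tested shows any such pattern (for each of these groups the chance of that is below 10^-4), which rules them out. Hence G = S_4 (6T8), of order 24. The Galois group S_4 (6T8) has order 24, so the splitting field has degree 24 over Q.

24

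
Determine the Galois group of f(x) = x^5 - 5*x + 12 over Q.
D_5 (order 10)

The polynomial f is an irreducible quintic over Q, so G = Gal(f/Q) is a transitive subgroup of S_5: one of C_5 (5T1, order 5), D_5 (5T2, order 10), F_20 (5T3, order 20), A_5 (5T4, order 60) or S_5 (5T5, order 120). The discriminant of f is 64000000 = 8000^2, a perfect square, so G is contained in A_5. The transitive groups of degree 5 contained in A_5 are: C_5 (5T1, order 5), D_5 (5T2, order 10), A_5 (5T4, order 60). By Dedekind's theorem, for a prime p not dividing disc(f) the degrees of the irreducible factors of f mod p form the cycle type of an element of G. Factoring f modulo the 23 such primes p <= 97 (skipping 2, 5, which divide the discriminant), each new pattern first appears at: mod 3: f = (x)(x^2 + x + 2)(x^2 + 2x + 2), pattern 2+2+1; mod 7: f = (x^5 + 2x + 5), pattern 5. No other pattern occurs in this range, so the set of observed cycle types is {2+2+1, 5}. The candidates containing elements of all these cycle types are D_5 (5T2) of order 10, A_5 (5T4) of order 60; the others are excluded. The observed types are precisely the cycle types that occur in D_5 (5T2) (apart from the identity). Each of the other remaining candidates has further cycle types, and by the Chebotarev density theorem the matching factorization patterns would occur for a proportion of primes equal to their share of the group: A_5 (5T4) additionally contains elements of type 3+1+1 (20 of its 60 elements, about 33% of primes). None of the 23 primes tested shows any such pattern (for each of these groups the chance of that is below 10^-4), which rules them out. Hence G = D_5 (5T2), of order 10.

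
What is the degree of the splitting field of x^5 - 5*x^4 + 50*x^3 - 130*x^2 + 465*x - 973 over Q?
The degree of the splitting field over Q equals the order of the Galois group, so first determine the group. The polynomial f is an irreducible quintic over Q, so G = Gal(f/Q) is a transitive subgroup of S_5: one of C_5 (5T1, order 5), D_5 (5T2, order 10), F_20 (5T3, order 20), A_5 (5T4, order 60) or S_5 (5T5, order 120). The discriminant of f is 673506304000000 = 25952000^2, a perfect square, so G is contained in A_5. The transitive groups of degree 5 contained in A_5 are: C_5 (5T1, order 5), D_5 (5T2, order 10), A_5 (5T4, order 60). By Dedekind's theorem, for a prime p not dividing disc(f) the degrees of the irreducible factors of f mod p form the cycle type of an element of G. Factoring f modulo the 2 such primes p <= 7 (skipping 2, 5, which divide the discriminant), each new pattern first appears at: mod 3: f = (x^5 + x^4 + 2x^3 + 2x^2 + 2), pattern 5; mod 7: f = (x)(x + 1)(x^3 + x^2 + 3), pattern 3+1+1. No other pattern occurs in this range, so the set of observed cycle types is {5, 3+1+1}. Among the candidates above, the only group containing elements of all these cycle types is A_5 (5T4) — each of C_5 (5T1), D_5 (5T2) lacks at least one of them. Hence G = A_5 (5T4), of order 60. The Galois group A_5 (5T4) has order 60, so the splitting field has degree 60 over Q.

60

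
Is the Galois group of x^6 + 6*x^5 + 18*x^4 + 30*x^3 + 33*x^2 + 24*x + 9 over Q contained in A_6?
No

The polynomial is irreducible of degree 6 over Q. Its discriminant is -16003008, which is not a perfect square. A Galois group lies in the alternating group exactly when the discriminant is a square in Q, so the Galois group (PGL(2,5)) is not contained in A_6.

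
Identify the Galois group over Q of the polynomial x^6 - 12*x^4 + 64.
The polynomial f is an irreducible sextic over Q, so G = Gal(f/Q) is one of the 16 transitive subgroups 6T1, ..., 6T16 of S_6. The discriminant of f is -450868486864896, which is not a perfect square, so G is not contained in A_6. The transitive groups of degree 6 not contained in A_6 are: C_6 (6T1, order 6), S_3 (6T2, order 6), D_6 (6T3, order 12), C_3 x S_3 (6T5, order 18), A_4 x C_2 (6T6, order 24), S_4 (6T8, order 24), S_3 x S_3 (6T9, order 36), S_4 x C_2 (6T11, order 48), (S_3 x S_3) : C_2 (6T13, order 72), PGL(2,5) (6T14, order 120), S_6 (6T16, order 720). By Dedekind's theorem, for a prime p not dividing disc(f) the degrees of the irreducible factors of f mod p form the cycle type of an element of G. Factoring f modulo the 33 such primes p <= 149 (skipping 2, 3, which divide the discriminant), each new pattern first appears at: mod 5: f = (x^3 + 2x^2 + x + 4)(x^3 + 3x^2 + x + 1), pattern 3+3; mod 7: f = (x^6 + 2x^4 + 1), pattern 6; mod 17: f = (x + 4)(x + 13)(x^2 + 7)(x^2 + 14), pattern 2+2+1+1; mod 19: f = (x + 5)(x + 7)(x + 12)(x + 14)(x^2 + 5), pattern 2+1+1+1+1; mod 71: f = (x^2 + 3)(x^2 + 18)(x^2 + 38), pattern 2+2+2. No other pattern occurs in this range, so the set of observed cycle types is {3+3, 6, 2+2+1+1, 2+1+1+1+1, 2+2+2}. The candidates containing elements of all these cycle types are A_4 x C_2 (6T6) of order 24, S_4 x C_2 (6T11) of order 48, (S_3 x S_3) : C_2 (6T13) of order 72, S_6 (6T16) of order 720; the others are excluded. The observed types are precisely the cycle types that occur in A_4 x C_2 (6T6) (apart from the identity). Each of the other remaining candidates has further cycle types, and by the Chebotarev density theorem the matching factorization patterns would occur for a proportion of primes equal to their share of the group: S_4 x C_2 (6T11) additionally contains elements of type 4+2, 4+1+1 (12 of its 48 elements, about 25% of primes); (S_3 x S_3) : C_2 (6T13) additionally contains elements of type 4+2, 3+2+1, 3+1+1+1 (34 of its 72 elements, about 47% of primes); S_6 (6T16) additionally contains elements of type 5+1, 4+2, 4+1+1, 3+2+1, 3+1+1+1 (484 of its 720 elements, about 67% of primes). None of the 33 primes tested shows any such pattern (for each of these groups the chance of that is below 10^-4), which rules them out. Hence G = A_4 x C_2 (6T6), of order 24.

A_4 x C_2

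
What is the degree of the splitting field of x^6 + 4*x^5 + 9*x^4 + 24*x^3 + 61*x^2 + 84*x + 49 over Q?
The degree of the splitting field over Q equals the order of the Galois group, so first determine the group. The polynomial f is an irreducible sextic over Q, so G = Gal(f/Q) is one of the 16 transitive subgroups 6T1, ..., 6T16 of S_6. The discriminant of f is -4014080000, which is not a perfect square, so G is not contained in A_6. The transitive groups of degree 6 not contained in A_6 are: C_6 (6T1, order 6), S_3 (6T2, order 6), D_6 (6T3, order 12), C_3 x S_3 (6T5, order 18), A_4 x C_2 (6T6, order 24), S_4 (6T8, order 24), S_3 x S_3 (6T9, order 36), S_4 x C_2 (6T11, order 48), (S_3 x S_3) : C_2 (6T13, order 72), PGL(2,5) (6T14, order 120), S_6 (6T16, order 720). By Dedekind's theorem, for a prime p not dividing disc(f) the degrees of the irreducible factors of f mod p form the cycle type of an element of G. Factoring f modulo the 22 such primes p <= 97 (skipping 2, 5, 7, which divide the discriminant), each new pattern first appears at: mod 3: f = (x^3 + 2x + 2)(x^3 + x^2 + x + 2), pattern 3+3; mod 13: f = (x + 2)(x + 7)(x^4 + 8x^3 + x^2 + 7x + 10), pattern 4+1+1; mod 37: f = (x^2 + 7x + 27)(x^2 + 9x + 33)(x^2 + 25x + 4), pattern 2+2+2; mod 43: f = (x + 17)(x + 41)(x^2 + 10x + 29)(x^2 + 22x + 2), pattern 2+2+1+1. No other pattern occurs in this range, so the set of observed cycle types is {3+3, 4+1+1, 2+2+2, 2+2+1+1}. The candidates containing elements of all these cycle types are S_4 (6T8) of order 24, S_4 x C_2 (6T11) of order 48, PGL(2,5) (6T14) of order 120, S_6 (6T16) of order 720; the others are excluded. The observed types are precisely the cycle types that occur in S_4 (6T8) (apart from the identity). Each of the other remaining candidates has further cycle types, and by the Chebotarev density theorem the matching factorization patterns would occur for a proportion of primes equal to their share of the group: S_4 x C_2 (6T11) additionally contains elements of type 6, 4+2, 2+1+1+1+1 (17 of its 48 elements, about 35% of primes); PGL(2,5) (6T14) additionally contains elements of type 6, 5+1 (44 of its 120 elements, about 37% of primes); S_6 (6T16) additionally contains elements of type 6, 5+1, 4+2, 3+2+1, 3+1+1+1, 2+1+1+1+1 (529 of its 720 elements, about 73% of primes). None of the 22 primes tested shows any such pattern (for each of these groups the chance of that is below 10^-4), which rules them out. Hence G = S_4 (6T8), of order 24. The Galois group S_4 (6T8) has order 24, so the splitting field has degree 24 over Q.

24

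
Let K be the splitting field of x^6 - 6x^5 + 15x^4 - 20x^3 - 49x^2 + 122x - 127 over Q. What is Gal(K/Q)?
S_4 (order 24)

The polynomial f is an irreducible sextic over Q, so G = Gal(f/Q) is one of the 16 transitive subgroups 6T1, ..., 6T16 of S_6. The discriminant of f is 3603718079512576 = 60030976^2, a perfect square, so G is contained in A_6. The transitive groups of degree 6 contained in A_6 are: A_4 (6T4, order 12), S_4 (6T7, order 24), (C_3 x C_3) : C_4 (6T10, order 36), PSL(2,5) (6T12, order 60), A_6 (6T15, order 360). By Dedekind's theorem, for a prime p not dividing disc(f) the degrees of the irreducible factors of f mod p form the cycle type of an element of G. Factoring f modulo the 79 such primes p <= 419 (skipping 2, 229, which divide the discriminant), each new pattern first appears at: mod 3: f = (x^3 + x^2 + 2)(x^3 + 2x^2 + x + 1), pattern 3+3; mod 7: f = (x^2 + 5x + 3)(x^4 + 3x^3 + 4x^2 + 2), pattern 4+2; mod 23: f = (x + 4)(x + 17)(x^2 + 2)(x^2 + 19x + 6), pattern 2+2+1+1; mod 193: f = (x + 6)(x + 12)(x + 18)(x + 173)(x + 179)(x + 185), pattern 1+1+1+1+1+1. No other pattern occurs in this range, so the set of observed cycle types is {3+3, 4+2, 2+2+1+1, 1+1+1+1+1+1}. The candidates containing elements of all these cycle types are S_4 (6T7) of order 24, (C_3 x C_3) : C_4 (6T10) of order 36, A_6 (6T15) of order 360; the others are excluded. The observed types are precisely the cycle types that occur in S_4 (6T7). Each of the other remaining candidates has further cycle types, and by the Chebotarev density theorem the matching factorization patterns would occur for a proportion of primes equal to their share of the group: (C_3 x C_3) : C_4 (6T10) additionally contains elements of type 3+1+1+1 (4 of its 36 elements, about 11% of primes); A_6 (6T15) additionally contains elements of type 5+1, 3+1+1+1 (184 of its 360 elements, about 51% of primes). None of the 79 primes tested shows any such pattern (for each of these groups the chance of that is below 10^-4), which rules them out. Hence G = S_4 (6T7), of order 24.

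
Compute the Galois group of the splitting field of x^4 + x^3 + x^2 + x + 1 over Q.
The polynomial is an irreducible quartic over Q and its discriminant is 125, which is not a perfect square, so the Galois group is not contained in A_4. The resolvent cubic y^3 - y^2 - 3*y + 2 has exactly one rational root, so the Galois group is C_4 or D_4. The quartic becomes reducible over Q(sqrt(disc)), so the group is C_4.

C_4 (also written C4)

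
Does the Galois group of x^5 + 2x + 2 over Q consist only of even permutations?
No

The polynomial is irreducible of degree 5 over Q. Its discriminant is 58192, which is not a perfect square. A Galois group lies in the alternating group exactly when the discriminant is a square in Q, so the Galois group (S_5) is not contained in A_5.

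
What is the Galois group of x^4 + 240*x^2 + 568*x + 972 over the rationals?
The polynomial is an irreducible quartic over Q and its discriminant is 35054735855616 = 5920704^2, a perfect square, so the Galois group is contained in A_4. The resolvent cubic y^3 - 240*y^2 - 3888*y + 610496 is irreducible over Q. An irreducible resolvent with square discriminant gives A_4.

A_4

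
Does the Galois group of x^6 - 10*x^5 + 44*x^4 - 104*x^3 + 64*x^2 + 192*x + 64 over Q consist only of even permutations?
The polynomial is irreducible of degree 6 over Q. Its discriminant is 564385546240000 = 23756800^2, a perfect square. A Galois group lies in the alternating group exactly when the discriminant is a square in Q, so the Galois group ((C_3 x C_3) : C_4) is contained in A_6.

Yes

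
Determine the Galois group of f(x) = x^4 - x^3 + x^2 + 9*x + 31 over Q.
C_4 (also written C4)

The polynomial is an irreducible quartic over Q and its discriminant is 9453125, which is not a perfect square, so the Galois group is not contained in A_4. The resolvent cubic y^3 - y^2 - 133*y + 12 has exactly one rational root, so the Galois group is C_4 or D_4. The quartic becomes reducible over Q(sqrt(disc)), so the group is C_4.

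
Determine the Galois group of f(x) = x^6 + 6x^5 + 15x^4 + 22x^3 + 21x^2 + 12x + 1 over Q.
S_3 x S_3 (also written G36-)

The polynomial f is an irreducible sextic over Q, so G = Gal(f/Q) is one of the 16 transitive subgroups 6T1, ..., 6T16 of S_6. The discriminant of f is 5038848, which is not a perfect square, so G is not contained in A_6. The transitive groups of degree 6 not contained in A_6 are: C_6 (6T1, order 6), S_3 (6T2, order 6), D_6 (6T3, order 12), C_3 x S_3 (6T5, order 18), A_4 x C_2 (6T6, order 24), S_4 (6T8, order 24), S_3 x S_3 (6T9, order 36), S_4 x C_2 (6T11, order 48), (S_3 x S_3) : C_2 (6T13, order 72), PGL(2,5) (6T14, order 120), S_6 (6T16, order 720). By Dedekind's theorem, for a prime p not dividing disc(f) the degrees of the irreducible factors of f mod p form the cycle type of an element of G. Factoring f modulo the 23 such primes p <= 97 (skipping 2, 3, which divide the discriminant), each new pattern first appears at: mod 5: f = (x^6 + x^5 + 2x^3 + x^2 + 2x + 1), pattern 6; mod 11: f = (x + 7)(x + 9)(x^2 + 5x + 2)(x^2 + 7x + 9), pattern 2+2+1+1; mod 13: f = (x + 8)(x + 9)(x + 12)(x^3 + 3x^2 + 3x + 11), pattern 3+1+1+1; mod 31: f = (x^2 + 19x + 14)(x^2 + 24x + 3)(x^2 + 25x + 17), pattern 2+2+2; mod 97: f = (x^3 + 3x^2 + 3x + 12)(x^3 + 3x^2 + 3x + 89), pattern 3+3. No other pattern occurs in this range, so the set of observed cycle types is {6, 2+2+1+1, 3+1+1+1, 2+2+2, 3+3}. The candidates containing elements of all these cycle types are S_3 x S_3 (6T9) of order 36, (S_3 x S_3) : C_2 (6T13) of order 72, S_6 (6T16) of order 720; the others are excluded. The observed types are precisely the cycle types that occur in S_3 x S_3 (6T9) (apart from the identity). Each of the other remaining candidates has further cycle types, and by the Chebotarev density theorem the matching factorization patterns would occur for a proportion of primes equal to their share of the group: (S_3 x S_3) : C_2 (6T13) additionally contains elements of type 4+2, 3+2+1, 2+1+1+1+1 (36 of its 72 elements, about 50% of primes); S_6 (6T16) additionally contains elements of type 5+1, 4+2, 4+1+1, 3+2+1, 2+1+1+1+1 (459 of its 720 elements, about 64% of primes). None of the 23 primes tested shows any such pattern (for each of these groups the chance of that is below 10^-4), which rules them out. Hence G = S_3 x S_3 (6T9), of order 36.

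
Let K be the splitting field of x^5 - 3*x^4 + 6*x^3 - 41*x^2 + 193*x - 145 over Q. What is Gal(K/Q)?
5T2: D_5

The polynomial f is an irreducible quintic over Q, so G = Gal(f/Q) is a transitive subgroup of S_5: one of C_5 (5T1, order 5), D_5 (5T2, order 10), F_20 (5T3, order 20), A_5 (5T4, order 60) or S_5 (5T5, order 120). The discriminant of f is 11640863720641 = 3411871^2, a perfect square, so G is contained in A_5. The transitive groups of degree 5 contained in A_5 are: C_5 (5T1, order 5), D_5 (5T2, order 10), A_5 (5T4, order 60). By Dedekind's theorem, for a prime p not dividing disc(f) the degrees of the irreducible factors of f mod p form the cycle type of an element of G. Factoring f modulo the 23 such primes p <= 89 (skipping 47, which divides the discriminant), each new pattern first appears at: mod 2: f = (x^5 + x^4 + x^2 + x + 1), pattern 5; mod 5: f = (x)(x^2 + 2)(x^2 + 2x + 4), pattern 2+2+1; mod 83: f = (x + 5)(x + 19)(x + 26)(x + 38)(x + 75), pattern 1+1+1+1+1. No other pattern occurs in this range, so the set of observed cycle types is {5, 2+2+1, 1+1+1+1+1}. The candidates containing elements of all these cycle types are D_5 (5T2) of order 10, A_5 (5T4) of order 60; the others are excluded. The observed types are precisely the cycle types that occur in D_5 (5T2). Each of the other remaining candidates has further cycle types, and by the Chebotarev density theorem the matching factorization patterns would occur for a proportion of primes equal to their share of the group: A_5 (5T4) additionally contains elements of type 3+1+1 (20 of its 60 elements, about 33% of primes). None of the 23 primes tested shows any such pattern (for each of these groups the chance of that is below 10^-4), which rules them out. Hence G = D_5 (5T2), of order 10.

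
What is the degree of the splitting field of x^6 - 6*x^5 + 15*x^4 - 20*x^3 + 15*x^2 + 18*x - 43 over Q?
360

The degree of the splitting field over Q equals the order of the Galois group, so first determine the group. The polynomial f is an irreducible sextic over Q, so G = Gal(f/Q) is one of the 16 transitive subgroups 6T1, ..., 6T16 of S_6. The discriminant of f is 746496000000 = 864000^2, a perfect square, so G is contained in A_6. The transitive groups of degree 6 contained in A_6 are: A_4 (6T4, order 12), S_4 (6T7, order 24), (C_3 x C_3) : C_4 (6T10, order 36), PSL(2,5) (6T12, order 60), A_6 (6T15, order 360). By Dedekind's theorem, for a prime p not dividing disc(f) the degrees of the irreducible factors of f mod p form the cycle type of an element of G. Factoring f modulo the 6 such primes p <= 23 (skipping 2, 3, 5, which divide the discriminant), each new pattern first appears at: mod 7: f = (x + 2)(x^5 + 6x^4 + 3x^3 + 2x^2 + 4x + 3), pattern 5+1; mod 23: f = (x + 6)(x + 11)(x + 20)(x^3 + 3x^2 + 4x + 8), pattern 3+1+1+1. No other pattern occurs in this range, so the set of observed cycle types is {5+1, 3+1+1+1}. Among the candidates above, the only group containing elements of all these cycle types is A_6 (6T15) — each of A_4 (6T4), S_4 (6T7), (C_3 x C_3) : C_4 (6T10), PSL(2,5) (6T12) lacks at least one of them. Hence G = A_6 (6T15), of order 360. The Galois group A_6 (6T15) has order 360, so the splitting field has degree 360 over Q.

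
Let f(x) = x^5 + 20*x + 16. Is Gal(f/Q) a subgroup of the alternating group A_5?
The polynomial is irreducible of degree 5 over Q. Its discriminant is 1024000000 = 32000^2, a perfect square. A Galois group lies in the alternating group exactly when the discriminant is a square in Q, so the Galois group (A_5) is contained in A_5.

Yes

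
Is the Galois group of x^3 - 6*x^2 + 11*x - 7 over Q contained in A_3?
No

The polynomial is irreducible of degree 3 over Q. Its discriminant is -23, which is not a perfect square. A Galois group lies in the alternating group exactly when the discriminant is a square in Q, so the Galois group (S_3) is not contained in A_3.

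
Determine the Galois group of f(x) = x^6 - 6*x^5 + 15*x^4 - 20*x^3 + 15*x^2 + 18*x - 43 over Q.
A_6 (order 360)

The polynomial f is an irreducible sextic over Q, so G = Gal(f/Q) is one of the 16 transitive subgroups 6T1, ..., 6T16 of S_6. The discriminant of f is 746496000000 = 864000^2, a perfect square, so G is contained in A_6. The transitive groups of degree 6 contained in A_6 are: A_4 (6T4, order 12), S_4 (6T7, order 24), (C_3 x C_3) : C_4 (6T10, order 36), PSL(2,5) (6T12, order 60), A_6 (6T15, order 360). By Dedekind's theorem, for a prime p not dividing disc(f) the degrees of the irreducible factors of f mod p form the cycle type of an element of G. Factoring f modulo the 6 such primes p <= 23 (skipping 2, 3, 5, which divide the discriminant), each new pattern first appears at: mod 7: f = (x + 2)(x^5 + 6x^4 + 3x^3 + 2x^2 + 4x + 3), pattern 5+1; mod 23: f = (x + 6)(x + 11)(x + 20)(x^3 + 3x^2 + 4x + 8), pattern 3+1+1+1. No other pattern occurs in this range, so the set of observed cycle types is {5+1, 3+1+1+1}. Among the candidates above, the only group containing elements of all these cycle types is A_6 (6T15) — each of A_4 (6T4), S_4 (6T7), (C_3 x C_3) : C_4 (6T10), PSL(2,5) (6T12) lacks at least one of them. Hence G = A_6 (6T15), of order 360.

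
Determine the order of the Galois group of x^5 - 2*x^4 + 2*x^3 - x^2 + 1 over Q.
The degree of the splitting field over Q equals the order of the Galois group, so first determine the group. The polynomial f is an irreducible quintic over Q, so G = Gal(f/Q) is a transitive subgroup of S_5: one of C_5 (5T1, order 5), D_5 (5T2, order 10), F_20 (5T3, order 20), A_5 (5T4, order 60) or S_5 (5T5, order 120). The discriminant of f is 2209 = 47^2, a perfect square, so G is contained in A_5. The transitive groups of degree 5 contained in A_5 are: C_5 (5T1, order 5), D_5 (5T2, order 10), A_5 (5T4, order 60). By Dedekind's theorem, for a prime p not dividing disc(f) the degrees of the irreducible factors of f mod p form the cycle type of an element of G. Factoring f modulo the 23 such primes p <= 89 (skipping 47, which divides the discriminant), each new pattern first appears at: mod 2: f = (x^5 + x^2 + 1), pattern 5; mod 5: f = (x + 1)(x^2 + 2)(x^2 + 2x + 3), pattern 2+2+1; mod 83: f = (x + 2)(x + 12)(x + 15)(x + 23)(x + 29), pattern 1+1+1+1+1. No other pattern occurs in this range, so the set of observed cycle types is {5, 2+2+1, 1+1+1+1+1}. The candidates containing elements of all these cycle types are D_5 (5T2) of order 10, A_5 (5T4) of order 60; the others are excluded. The observed types are precisely the cycle types that occur in D_5 (5T2). Each of the other remaining candidates has further cycle types, and by the Chebotarev density theorem the matching factorization patterns would occur for a proportion of primes equal to their share of the group: A_5 (5T4) additionally contains elements of type 3+1+1 (20 of its 60 elements, about 33% of primes). None of the 23 primes tested shows any such pattern (for each of these groups the chance of that is below 10^-4), which rules them out. Hence G = D_5 (5T2), of order 10. The Galois group D_5 (5T2) has order 10, so the splitting field has degree 10 over Q.

10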